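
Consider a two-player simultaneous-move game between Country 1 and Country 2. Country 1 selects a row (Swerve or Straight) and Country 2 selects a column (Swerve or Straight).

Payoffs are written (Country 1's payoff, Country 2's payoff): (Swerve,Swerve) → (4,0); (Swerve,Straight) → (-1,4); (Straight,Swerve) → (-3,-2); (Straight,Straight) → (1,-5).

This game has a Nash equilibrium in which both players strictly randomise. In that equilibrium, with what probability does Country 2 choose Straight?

Let c be the probability that Country 2 plays Swerve. In a completely mixed equilibrium, Country 1 must be indifferent between Swerve and Straight.
Country 1's expected payoff from Swerve is 4c − (1−c); from Straight it is −3c + (1−c).
Setting these equal: 5c − 1 = −4c + 1, so c = 2/9.
Therefore Country 2 plays Straight with probability 1 − 2/9 = 7/9.

7/9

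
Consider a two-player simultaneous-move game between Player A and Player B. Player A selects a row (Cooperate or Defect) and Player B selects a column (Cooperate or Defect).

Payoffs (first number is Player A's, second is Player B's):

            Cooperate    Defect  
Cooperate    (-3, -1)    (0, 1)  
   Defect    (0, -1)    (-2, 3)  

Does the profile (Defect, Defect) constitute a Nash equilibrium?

At (Defect, Defect), Player A earns -2; switching to Cooperate would give 0, so Player A would deviate.
Player B earns 3; switching to Cooperate would give -1, so Player B has no profitable deviation.
Since at least one player can profitably deviate, this is not a Nash equilibrium.

No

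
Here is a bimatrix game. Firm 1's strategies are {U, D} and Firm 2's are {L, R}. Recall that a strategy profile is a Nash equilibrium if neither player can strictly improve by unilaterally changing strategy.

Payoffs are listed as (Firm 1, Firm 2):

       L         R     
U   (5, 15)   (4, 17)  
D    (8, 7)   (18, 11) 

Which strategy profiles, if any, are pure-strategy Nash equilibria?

(U, L): Firm 1 prefers D (8 > 5); Firm 2 prefers R (17 > 15) — not an equilibrium.
(U, R): Firm 1 prefers D (18 > 4) — not an equilibrium.
(D, L): Firm 2 prefers R (11 > 7) — not an equilibrium.
(D, R): Firm 1 gets 18 ≥ 4 from U, and Firm 2 gets 11 ≥ 7 from L — Nash equilibrium.

(D, R)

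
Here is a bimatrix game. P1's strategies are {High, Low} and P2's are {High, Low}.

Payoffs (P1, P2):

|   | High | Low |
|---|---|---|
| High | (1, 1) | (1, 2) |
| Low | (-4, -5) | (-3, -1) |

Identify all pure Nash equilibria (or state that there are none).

(High, Low)

(High, High): P2 prefers Low (2 > 1) — not an equilibrium.
(High, Low): P1 gets 1 ≥ -3 from Low, and P2 gets 2 ≥ 1 from High — Nash equilibrium.
(Low, High): P1 prefers High (1 > -4); P2 prefers Low (-1 > -5) — not an equilibrium.
(Low, Low): P1 prefers High (1 > -3) — not an equilibrium.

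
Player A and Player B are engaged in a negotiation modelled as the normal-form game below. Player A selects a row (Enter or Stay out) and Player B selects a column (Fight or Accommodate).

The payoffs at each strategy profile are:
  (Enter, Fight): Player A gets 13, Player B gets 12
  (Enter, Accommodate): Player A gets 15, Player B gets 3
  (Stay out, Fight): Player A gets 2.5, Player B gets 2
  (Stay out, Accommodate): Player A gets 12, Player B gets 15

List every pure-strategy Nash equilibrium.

(Enter, Fight): Player A gets 13 ≥ 2.5 from Stay out, and Player B gets 12 ≥ 3 from Accommodate — Nash equilibrium.
(Enter, Accommodate): Player B prefers Fight (12 > 3) — not an equilibrium.
(Stay out, Fight): Player A prefers Enter (13 > 2.5); Player B prefers Accommodate (15 > 2) — not an equilibrium.
(Stay out, Accommodate): Player A prefers Enter (15 > 12) — not an equilibrium.

(Enter, Fight)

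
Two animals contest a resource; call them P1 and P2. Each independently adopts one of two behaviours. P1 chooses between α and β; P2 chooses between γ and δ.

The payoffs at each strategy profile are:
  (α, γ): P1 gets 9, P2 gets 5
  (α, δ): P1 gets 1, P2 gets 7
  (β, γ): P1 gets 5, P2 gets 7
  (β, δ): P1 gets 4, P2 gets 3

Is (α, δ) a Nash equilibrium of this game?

At (α, δ), P1 earns 1; switching to β would give 4, so P1 would deviate.
P2 earns 7; switching to γ would give 5, so P2 has no profitable deviation.
Since at least one player can profitably deviate, this is not a Nash equilibrium.

No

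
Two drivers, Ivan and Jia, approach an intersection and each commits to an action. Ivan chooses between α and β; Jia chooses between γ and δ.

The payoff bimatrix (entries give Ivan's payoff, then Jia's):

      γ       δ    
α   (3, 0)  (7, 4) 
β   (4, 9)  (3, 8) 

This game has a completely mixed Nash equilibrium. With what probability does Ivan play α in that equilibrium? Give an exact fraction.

Let r be the probability that Ivan plays α. In a completely mixed equilibrium, Jia must be indifferent between γ and δ.
Jia's expected payoff from γ is 9(1−r); from δ it is 4r + 8(1−r).
Setting these equal: −9r + 9 = −4r + 8, so r = 1/5.

1/5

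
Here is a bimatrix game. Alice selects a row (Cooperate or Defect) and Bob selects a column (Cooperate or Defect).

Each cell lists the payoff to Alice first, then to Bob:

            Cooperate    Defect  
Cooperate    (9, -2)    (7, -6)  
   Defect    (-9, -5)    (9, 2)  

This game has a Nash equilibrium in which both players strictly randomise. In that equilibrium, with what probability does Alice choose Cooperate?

7/11

Let r be the probability that Alice plays Cooperate. In a completely mixed equilibrium, Bob must be indifferent between Cooperate and Defect.
Bob's expected payoff from Cooperate is −2r − 5(1−r); from Defect it is −6r + 2(1−r).
Setting these equal: 3r − 5 = −8r + 2, so r = 7/11.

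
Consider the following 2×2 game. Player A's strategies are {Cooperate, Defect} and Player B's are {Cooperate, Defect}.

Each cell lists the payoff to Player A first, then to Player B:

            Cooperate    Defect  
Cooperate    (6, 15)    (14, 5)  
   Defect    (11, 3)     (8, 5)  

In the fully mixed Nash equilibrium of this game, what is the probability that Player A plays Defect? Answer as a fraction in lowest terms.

Let r be the probability that Player A plays Cooperate. In a completely mixed equilibrium, Player B must be indifferent between Cooperate and Defect.
Player B's expected payoff from Cooperate is 15r + 3(1−r); from Defect it is 5r + 5(1−r).
Setting these equal: 12r + 3 = 5, so r = 1/6.
Therefore Player A plays Defect with probability 1 − 1/6 = 5/6.

5/6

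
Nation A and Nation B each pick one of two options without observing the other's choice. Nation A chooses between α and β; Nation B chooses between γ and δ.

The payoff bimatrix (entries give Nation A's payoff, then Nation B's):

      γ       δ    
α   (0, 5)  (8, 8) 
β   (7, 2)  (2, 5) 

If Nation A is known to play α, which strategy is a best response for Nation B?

δ

Against α, Nation B earns 5 from γ and 8 from δ.
So δ is the best response.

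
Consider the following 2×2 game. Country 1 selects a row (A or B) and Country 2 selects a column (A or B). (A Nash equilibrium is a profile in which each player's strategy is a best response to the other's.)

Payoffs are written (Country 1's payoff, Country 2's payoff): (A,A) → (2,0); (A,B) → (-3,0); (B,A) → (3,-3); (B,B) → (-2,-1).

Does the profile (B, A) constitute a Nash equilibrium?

No

At (B, A), Country 1 earns 3; switching to A would give 2, so Country 1 has no profitable deviation.
Country 2 earns -3; switching to B would give -1, so Country 2 would deviate.
Since at least one player can profitably deviate, this is not a Nash equilibrium.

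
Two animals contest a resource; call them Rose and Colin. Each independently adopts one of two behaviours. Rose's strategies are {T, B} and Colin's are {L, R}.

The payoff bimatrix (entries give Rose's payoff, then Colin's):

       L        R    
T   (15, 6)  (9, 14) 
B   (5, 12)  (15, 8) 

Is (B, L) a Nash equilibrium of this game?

No

At (B, L), Rose earns 5; switching to T would give 15, so Rose would deviate.
Colin earns 12; switching to R would give 8, so Colin has no profitable deviation.
Since at least one player can profitably deviate, this is not a Nash equilibrium.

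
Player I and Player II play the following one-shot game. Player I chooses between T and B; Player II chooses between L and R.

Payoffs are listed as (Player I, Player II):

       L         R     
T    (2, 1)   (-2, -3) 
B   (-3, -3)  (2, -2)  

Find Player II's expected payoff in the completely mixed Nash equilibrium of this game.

-11/5

First find p, the probability Player I plays T, from Player II's indifference between L and R: p − 3(1−p) = −3p − 2(1−p), giving p = 1/5.
Since Player II is indifferent in equilibrium, Player II's expected payoff equals the payoff from either column against (1/5, 4/5). Using L: (1/5) − 3(4/5) = -11/5.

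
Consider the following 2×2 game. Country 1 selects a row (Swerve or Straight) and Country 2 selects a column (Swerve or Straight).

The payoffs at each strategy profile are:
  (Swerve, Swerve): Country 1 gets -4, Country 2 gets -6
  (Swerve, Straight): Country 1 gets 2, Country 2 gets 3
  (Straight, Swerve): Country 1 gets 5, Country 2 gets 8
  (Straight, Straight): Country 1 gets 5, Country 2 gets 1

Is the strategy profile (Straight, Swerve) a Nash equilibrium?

At (Straight, Swerve), Country 1 earns 5; switching to Swerve would give -4, so Country 1 has no profitable deviation.
Country 2 earns 8; switching to Straight would give 1, so Country 2 has no profitable deviation.
Neither player can gain by a unilateral deviation, so this profile is a Nash equilibrium.

Yes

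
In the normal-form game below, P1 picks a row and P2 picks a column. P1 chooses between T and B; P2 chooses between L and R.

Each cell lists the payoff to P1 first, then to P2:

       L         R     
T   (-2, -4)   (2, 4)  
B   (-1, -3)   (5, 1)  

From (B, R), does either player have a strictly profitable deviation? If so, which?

Neither

P1 at (B, R) earns 5; deviating to T yields 2 — not better.
P2 earns 1; deviating to L yields -3 — not better.
Neither player can strictly improve; the profile is a Nash equilibrium.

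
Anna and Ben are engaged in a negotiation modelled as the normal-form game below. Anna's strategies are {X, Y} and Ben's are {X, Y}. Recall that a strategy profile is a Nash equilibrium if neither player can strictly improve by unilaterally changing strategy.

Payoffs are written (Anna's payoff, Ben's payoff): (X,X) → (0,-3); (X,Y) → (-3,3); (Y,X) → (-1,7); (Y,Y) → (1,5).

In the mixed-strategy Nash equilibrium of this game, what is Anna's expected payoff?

First find q, the probability Ben plays X, from Anna's indifference between X and Y: −3(1−q) = −q + (1−q), giving q = 4/5.
Since Anna is indifferent in equilibrium, Anna's expected payoff equals the payoff from either row against (4/5, 1/5). Using X: −3(1/5) = -3/5.

-3/5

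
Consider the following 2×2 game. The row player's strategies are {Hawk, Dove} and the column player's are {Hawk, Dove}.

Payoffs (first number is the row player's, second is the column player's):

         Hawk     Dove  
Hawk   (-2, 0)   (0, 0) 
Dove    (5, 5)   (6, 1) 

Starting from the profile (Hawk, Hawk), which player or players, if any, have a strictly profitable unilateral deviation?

The row player at (Hawk, Hawk) earns -2; deviating to Dove yields 5 — a strict improvement.
The column player earns 0; deviating to Dove yields 0 — not better.
Only the row player has a strictly profitable deviation.

The row player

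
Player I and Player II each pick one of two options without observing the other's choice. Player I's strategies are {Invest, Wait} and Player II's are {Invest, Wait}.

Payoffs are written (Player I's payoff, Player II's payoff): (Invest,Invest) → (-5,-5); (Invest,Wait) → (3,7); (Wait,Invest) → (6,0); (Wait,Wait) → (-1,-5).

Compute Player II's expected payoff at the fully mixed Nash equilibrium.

-25/17

First find x, the probability Player I plays Invest, from Player II's indifference between Invest and Wait: −5x = 7x − 5(1−x), giving x = 5/17.
Since Player II is indifferent in equilibrium, Player II's expected payoff equals the payoff from either column against (5/17, 12/17). Using Invest: −5(5/17) = -25/17.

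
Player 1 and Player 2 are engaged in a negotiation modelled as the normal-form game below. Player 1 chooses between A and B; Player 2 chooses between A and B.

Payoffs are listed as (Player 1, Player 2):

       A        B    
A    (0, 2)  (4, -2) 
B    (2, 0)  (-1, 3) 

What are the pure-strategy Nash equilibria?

none

(A, A): Player 1 prefers B (2 > 0) — not an equilibrium.
(A, B): Player 2 prefers A (2 > -2) — not an equilibrium.
(B, A): Player 2 prefers B (3 > 0) — not an equilibrium.
(B, B): Player 1 prefers A (4 > -1) — not an equilibrium.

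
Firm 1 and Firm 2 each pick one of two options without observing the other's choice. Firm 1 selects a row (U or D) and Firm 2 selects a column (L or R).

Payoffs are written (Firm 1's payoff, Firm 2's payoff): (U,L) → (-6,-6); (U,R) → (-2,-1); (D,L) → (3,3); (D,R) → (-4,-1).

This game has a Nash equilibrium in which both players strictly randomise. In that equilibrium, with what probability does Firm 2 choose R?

Let q be the probability that Firm 2 plays L. In a completely mixed equilibrium, Firm 1 must be indifferent between U and D.
Firm 1's expected payoff from U is −6q − 2(1−q); from D it is 3q − 4(1−q).
Setting these equal: −4q − 2 = 7q − 4, so q = 2/11.
Therefore Firm 2 plays R with probability 1 − 2/11 = 9/11.

9/11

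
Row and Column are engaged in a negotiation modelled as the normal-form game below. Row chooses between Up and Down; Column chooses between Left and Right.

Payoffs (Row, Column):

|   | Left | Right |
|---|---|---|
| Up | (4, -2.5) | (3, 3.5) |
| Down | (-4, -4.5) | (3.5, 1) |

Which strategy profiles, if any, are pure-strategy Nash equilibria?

(Up, Left): Column prefers Right (3.5 > -2.5) — not an equilibrium.
(Up, Right): Row prefers Down (3.5 > 3) — not an equilibrium.
(Down, Left): Row prefers Up (4 > -4); Column prefers Right (1 > -4.5) — not an equilibrium.
(Down, Right): Row gets 3.5 ≥ 3 from Up, and Column gets 1 ≥ -4.5 from Left — Nash equilibrium.

(Down, Right)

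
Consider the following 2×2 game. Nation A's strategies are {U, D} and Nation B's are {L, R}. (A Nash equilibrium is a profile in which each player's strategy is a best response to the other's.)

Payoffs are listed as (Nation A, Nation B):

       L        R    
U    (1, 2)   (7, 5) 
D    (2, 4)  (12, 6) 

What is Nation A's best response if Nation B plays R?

Against R, Nation A earns 7 from U and 12 from D.
So D is the best response.

D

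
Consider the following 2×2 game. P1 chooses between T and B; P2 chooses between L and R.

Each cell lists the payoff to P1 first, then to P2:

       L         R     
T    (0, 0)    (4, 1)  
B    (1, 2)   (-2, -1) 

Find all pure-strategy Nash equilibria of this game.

(T, R) and (B, L)

(T, L): P1 prefers B (1 > 0); P2 prefers R (1 > 0) — not an equilibrium.
(T, R): P1 gets 4 ≥ -2 from B, and P2 gets 1 ≥ 0 from L — Nash equilibrium.
(B, L): P1 gets 1 ≥ 0 from T, and P2 gets 2 ≥ -1 from R — Nash equilibrium.
(B, R): P1 prefers T (4 > -2); P2 prefers L (2 > -1) — not an equilibrium.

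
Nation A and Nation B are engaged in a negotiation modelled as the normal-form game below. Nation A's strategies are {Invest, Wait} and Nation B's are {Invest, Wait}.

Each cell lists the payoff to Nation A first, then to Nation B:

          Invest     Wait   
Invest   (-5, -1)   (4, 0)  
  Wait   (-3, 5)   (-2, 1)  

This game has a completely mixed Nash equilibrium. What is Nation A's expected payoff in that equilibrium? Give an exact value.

-11/4

First find q, the probability Nation B plays Invest, from Nation A's indifference between Invest and Wait: −5q + 4(1−q) = −3q − 2(1−q), giving q = 3/4.
Since Nation A is indifferent in equilibrium, Nation A's expected payoff equals the payoff from either row against (3/4, 1/4). Using Invest: −5(3/4) + 4(1/4) = -11/4.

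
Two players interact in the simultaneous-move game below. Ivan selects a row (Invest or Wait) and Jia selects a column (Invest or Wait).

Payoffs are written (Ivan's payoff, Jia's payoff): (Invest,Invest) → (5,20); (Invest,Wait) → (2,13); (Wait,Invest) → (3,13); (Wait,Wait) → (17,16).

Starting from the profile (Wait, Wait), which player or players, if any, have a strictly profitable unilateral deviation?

Ivan at (Wait, Wait) earns 17; deviating to Invest yields 2 — not better.
Jia earns 16; deviating to Invest yields 13 — not better.
Neither player can strictly improve; the profile is a Nash equilibrium.

Neither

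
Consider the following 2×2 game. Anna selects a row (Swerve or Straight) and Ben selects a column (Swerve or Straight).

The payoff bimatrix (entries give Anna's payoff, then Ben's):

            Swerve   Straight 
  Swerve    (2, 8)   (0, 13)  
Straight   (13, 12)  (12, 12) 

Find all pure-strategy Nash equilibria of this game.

(Swerve, Swerve): Anna prefers Straight (13 > 2); Ben prefers Straight (13 > 8) — not an equilibrium.
(Swerve, Straight): Anna prefers Straight (12 > 0) — not an equilibrium.
(Straight, Swerve): Anna gets 13 ≥ 2 from Swerve, and Ben gets 12 ≥ 12 from Straight — Nash equilibrium.
(Straight, Straight): Anna gets 12 ≥ 0 from Swerve, and Ben gets 12 ≥ 12 from Swerve — Nash equilibrium.

(Straight, Swerve) and (Straight, Straight)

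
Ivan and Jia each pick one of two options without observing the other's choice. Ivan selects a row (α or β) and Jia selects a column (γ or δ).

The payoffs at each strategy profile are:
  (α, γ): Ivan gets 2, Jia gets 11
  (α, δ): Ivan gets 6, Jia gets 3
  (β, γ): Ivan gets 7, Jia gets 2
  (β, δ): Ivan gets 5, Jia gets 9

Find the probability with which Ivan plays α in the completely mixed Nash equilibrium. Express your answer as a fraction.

Let p be the probability that Ivan plays α. In a completely mixed equilibrium, Jia must be indifferent between γ and δ.
Jia's expected payoff from γ is 11p + 2(1−p); from δ it is 3p + 9(1−p).
Setting these equal: 9p + 2 = −6p + 9, so p = 7/15.

7/15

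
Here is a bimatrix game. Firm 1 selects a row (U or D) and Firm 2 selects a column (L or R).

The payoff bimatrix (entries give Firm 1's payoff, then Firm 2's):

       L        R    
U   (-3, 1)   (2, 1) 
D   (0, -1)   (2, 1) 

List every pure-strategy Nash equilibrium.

(U, L): Firm 1 prefers D (0 > -3) — not an equilibrium.
(U, R): Firm 1 gets 2 ≥ 2 from D, and Firm 2 gets 1 ≥ 1 from L — Nash equilibrium.
(D, L): Firm 2 prefers R (1 > -1) — not an equilibrium.
(D, R): Firm 1 gets 2 ≥ 2 from U, and Firm 2 gets 1 ≥ -1 from L — Nash equilibrium.

(U, R) and (D, R)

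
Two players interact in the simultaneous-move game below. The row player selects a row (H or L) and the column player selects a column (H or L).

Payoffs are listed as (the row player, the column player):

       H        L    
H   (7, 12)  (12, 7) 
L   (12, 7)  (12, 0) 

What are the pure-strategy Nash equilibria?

(L, H)

(H, H): the row player prefers L (12 > 7) — not an equilibrium.
(H, L): the column player prefers H (12 > 7) — not an equilibrium.
(L, H): the row player gets 12 ≥ 7 from H, and the column player gets 7 ≥ 0 from L — Nash equilibrium.
(L, L): the column player prefers H (7 > 0) — not an equilibrium.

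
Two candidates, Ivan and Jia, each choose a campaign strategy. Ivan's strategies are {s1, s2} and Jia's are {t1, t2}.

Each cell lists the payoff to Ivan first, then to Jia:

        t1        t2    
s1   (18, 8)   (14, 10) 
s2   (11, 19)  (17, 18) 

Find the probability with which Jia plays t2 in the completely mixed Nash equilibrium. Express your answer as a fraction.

7/10

Let q be the probability that Jia plays t1. In a completely mixed equilibrium, Ivan must be indifferent between s1 and s2.
Ivan's expected payoff from s1 is 18q + 14(1−q); from s2 it is 11q + 17(1−q).
Setting these equal: 4q + 14 = −6q + 17, so q = 3/10.
Therefore Jia plays t2 with probability 1 − 3/10 = 7/10.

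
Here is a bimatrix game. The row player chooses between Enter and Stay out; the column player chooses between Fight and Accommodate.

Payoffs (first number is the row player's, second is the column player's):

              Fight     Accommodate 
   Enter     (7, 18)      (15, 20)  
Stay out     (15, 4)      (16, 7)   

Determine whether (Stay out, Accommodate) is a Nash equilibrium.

Yes

At (Stay out, Accommodate), the row player earns 16; switching to Enter would give 15, so the row player has no profitable deviation.
The column player earns 7; switching to Fight would give 4, so the column player has no profitable deviation.
Neither player can gain by a unilateral deviation, so this profile is a Nash equilibrium.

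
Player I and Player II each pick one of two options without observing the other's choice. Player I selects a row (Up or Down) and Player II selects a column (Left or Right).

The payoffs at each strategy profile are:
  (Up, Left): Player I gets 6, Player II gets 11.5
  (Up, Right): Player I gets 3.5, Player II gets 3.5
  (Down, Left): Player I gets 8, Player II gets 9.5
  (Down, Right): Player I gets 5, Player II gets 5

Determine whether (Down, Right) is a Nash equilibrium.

No

At (Down, Right), Player I earns 5; switching to Up would give 3.5, so Player I has no profitable deviation.
Player II earns 5; switching to Left would give 9.5, so Player II would deviate.
Since at least one player can profitably deviate, this is not a Nash equilibrium.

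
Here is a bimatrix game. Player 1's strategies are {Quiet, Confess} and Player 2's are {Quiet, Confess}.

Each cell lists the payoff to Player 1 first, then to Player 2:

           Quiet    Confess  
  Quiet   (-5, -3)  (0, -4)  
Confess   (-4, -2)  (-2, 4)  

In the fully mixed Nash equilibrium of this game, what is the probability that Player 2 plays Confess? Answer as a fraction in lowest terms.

Let q be the probability that Player 2 plays Quiet. In a completely mixed equilibrium, Player 1 must be indifferent between Quiet and Confess.
Player 1's expected payoff from Quiet is −5q; from Confess it is −4q − 2(1−q).
Setting these equal: −5q = −2q − 2, so q = 2/3.
Therefore Player 2 plays Confess with probability 1 − 2/3 = 1/3.

1/3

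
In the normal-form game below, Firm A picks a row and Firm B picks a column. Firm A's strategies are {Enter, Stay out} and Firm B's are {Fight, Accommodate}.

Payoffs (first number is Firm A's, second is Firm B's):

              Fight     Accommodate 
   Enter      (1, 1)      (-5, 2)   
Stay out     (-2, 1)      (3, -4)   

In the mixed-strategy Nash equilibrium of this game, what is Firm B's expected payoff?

First find p, the probability Firm A plays Enter, from Firm B's indifference between Fight and Accommodate: p + (1−p) = 2p − 4(1−p), giving p = 5/6.
Since Firm B is indifferent in equilibrium, Firm B's expected payoff equals the payoff from either column against (5/6, 1/6). Using Fight: (5/6) + (1/6) = 1.

1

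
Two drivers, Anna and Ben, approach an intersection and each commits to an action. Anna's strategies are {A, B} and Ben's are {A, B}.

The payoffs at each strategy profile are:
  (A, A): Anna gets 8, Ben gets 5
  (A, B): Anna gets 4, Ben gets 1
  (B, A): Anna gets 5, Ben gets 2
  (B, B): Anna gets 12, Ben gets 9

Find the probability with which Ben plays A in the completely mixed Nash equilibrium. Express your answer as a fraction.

8/11

Let c be the probability that Ben plays A. In a completely mixed equilibrium, Anna must be indifferent between A and B.
Anna's expected payoff from A is 8c + 4(1−c); from B it is 5c + 12(1−c).
Setting these equal: 4c + 4 = −7c + 12, so c = 8/11.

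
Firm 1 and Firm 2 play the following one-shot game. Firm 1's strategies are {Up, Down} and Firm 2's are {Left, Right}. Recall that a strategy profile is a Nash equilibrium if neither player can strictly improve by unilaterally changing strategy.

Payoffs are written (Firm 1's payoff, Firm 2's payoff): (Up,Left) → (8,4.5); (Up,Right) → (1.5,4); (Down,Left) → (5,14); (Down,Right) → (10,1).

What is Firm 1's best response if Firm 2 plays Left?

Up

Against Left, Firm 1 earns 8 from Up and 5 from Down.
So Up is the best response.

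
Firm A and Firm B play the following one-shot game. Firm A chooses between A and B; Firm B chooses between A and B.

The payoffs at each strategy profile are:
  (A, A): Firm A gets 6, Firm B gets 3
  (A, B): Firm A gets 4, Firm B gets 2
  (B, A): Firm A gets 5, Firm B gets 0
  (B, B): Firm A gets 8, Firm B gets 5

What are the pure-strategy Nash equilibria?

(A, A) and (B, B)

(A, A): Firm A gets 6 ≥ 5 from B, and Firm B gets 3 ≥ 2 from B — Nash equilibrium.
(A, B): Firm A prefers B (8 > 4); Firm B prefers A (3 > 2) — not an equilibrium.
(B, A): Firm A prefers A (6 > 5); Firm B prefers B (5 > 0) — not an equilibrium.
(B, B): Firm A gets 8 ≥ 4 from A, and Firm B gets 5 ≥ 0 from A — Nash equilibrium.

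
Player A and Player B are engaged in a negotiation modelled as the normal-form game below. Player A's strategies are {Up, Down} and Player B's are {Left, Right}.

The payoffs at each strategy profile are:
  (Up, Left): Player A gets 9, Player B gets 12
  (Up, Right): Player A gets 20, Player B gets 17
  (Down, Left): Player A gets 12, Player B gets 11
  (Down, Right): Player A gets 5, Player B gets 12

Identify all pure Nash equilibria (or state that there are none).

(Up, Left): Player A prefers Down (12 > 9); Player B prefers Right (17 > 12) — not an equilibrium.
(Up, Right): Player A gets 20 ≥ 5 from Down, and Player B gets 17 ≥ 12 from Left — Nash equilibrium.
(Down, Left): Player B prefers Right (12 > 11) — not an equilibrium.
(Down, Right): Player A prefers Up (20 > 5) — not an equilibrium.

(Up, Right)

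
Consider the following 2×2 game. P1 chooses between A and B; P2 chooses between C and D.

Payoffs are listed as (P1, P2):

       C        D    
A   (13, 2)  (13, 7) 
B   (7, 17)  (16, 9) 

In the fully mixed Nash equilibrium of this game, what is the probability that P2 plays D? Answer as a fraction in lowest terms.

Let c be the probability that P2 plays C. In a completely mixed equilibrium, P1 must be indifferent between A and B.
P1's expected payoff from A is 13c + 13(1−c); from B it is 7c + 16(1−c).
Setting these equal: 13 = −9c + 16, so c = 1/3.
Therefore P2 plays D with probability 1 − 1/3 = 2/3.

2/3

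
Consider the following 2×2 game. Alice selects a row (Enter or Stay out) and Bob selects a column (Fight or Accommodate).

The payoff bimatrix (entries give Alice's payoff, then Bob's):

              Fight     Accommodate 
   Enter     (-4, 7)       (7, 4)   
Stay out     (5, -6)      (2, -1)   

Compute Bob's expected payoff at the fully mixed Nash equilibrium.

First find p, the probability Alice plays Enter, from Bob's indifference between Fight and Accommodate: 7p − 6(1−p) = 4p − (1−p), giving p = 5/8.
Since Bob is indifferent in equilibrium, Bob's expected payoff equals the payoff from either column against (5/8, 3/8). Using Fight: 7(5/8) − 6(3/8) = 17/8.

17/8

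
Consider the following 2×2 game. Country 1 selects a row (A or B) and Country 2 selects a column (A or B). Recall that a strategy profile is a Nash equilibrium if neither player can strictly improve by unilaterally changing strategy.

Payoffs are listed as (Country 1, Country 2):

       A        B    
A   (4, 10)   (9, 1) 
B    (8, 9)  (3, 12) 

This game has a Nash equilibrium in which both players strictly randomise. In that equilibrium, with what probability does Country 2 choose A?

Let q be the probability that Country 2 plays A. In a completely mixed equilibrium, Country 1 must be indifferent between A and B.
Country 1's expected payoff from A is 4q + 9(1−q); from B it is 8q + 3(1−q).
Setting these equal: −5q + 9 = 5q + 3, so q = 3/5.

3/5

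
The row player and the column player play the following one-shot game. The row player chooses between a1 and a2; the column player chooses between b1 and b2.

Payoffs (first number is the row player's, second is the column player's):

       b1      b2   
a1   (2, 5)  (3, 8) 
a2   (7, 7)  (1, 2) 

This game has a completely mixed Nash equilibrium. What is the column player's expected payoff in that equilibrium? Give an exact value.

First find x, the probability the row player plays a1, from the column player's indifference between b1 and b2: 5x + 7(1−x) = 8x + 2(1−x), giving x = 5/8.
Since the column player is indifferent in equilibrium, the column player's expected payoff equals the payoff from either column against (5/8, 3/8). Using b1: 5(5/8) + 7(3/8) = 23/4.

23/4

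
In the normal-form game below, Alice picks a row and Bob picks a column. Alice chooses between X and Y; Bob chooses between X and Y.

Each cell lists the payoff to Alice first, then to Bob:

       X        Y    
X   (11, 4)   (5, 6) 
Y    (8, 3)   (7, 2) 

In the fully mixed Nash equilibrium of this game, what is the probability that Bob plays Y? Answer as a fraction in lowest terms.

Let y be the probability that Bob plays X. In a completely mixed equilibrium, Alice must be indifferent between X and Y.
Alice's expected payoff from X is 11y + 5(1−y); from Y it is 8y + 7(1−y).
Setting these equal: 6y + 5 = y + 7, so y = 2/5.
Therefore Bob plays Y with probability 1 − 2/5 = 3/5.

3/5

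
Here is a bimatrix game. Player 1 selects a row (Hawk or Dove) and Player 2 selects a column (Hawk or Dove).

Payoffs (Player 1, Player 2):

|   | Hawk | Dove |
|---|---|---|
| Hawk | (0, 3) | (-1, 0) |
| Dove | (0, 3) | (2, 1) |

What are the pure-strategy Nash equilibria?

(Hawk, Hawk) and (Dove, Hawk)

(Hawk, Hawk): Player 1 gets 0 ≥ 0 from Dove, and Player 2 gets 3 ≥ 0 from Dove — Nash equilibrium.
(Hawk, Dove): Player 1 prefers Dove (2 > -1); Player 2 prefers Hawk (3 > 0) — not an equilibrium.
(Dove, Hawk): Player 1 gets 0 ≥ 0 from Hawk, and Player 2 gets 3 ≥ 1 from Dove — Nash equilibrium.
(Dove, Dove): Player 2 prefers Hawk (3 > 1) — not an equilibrium.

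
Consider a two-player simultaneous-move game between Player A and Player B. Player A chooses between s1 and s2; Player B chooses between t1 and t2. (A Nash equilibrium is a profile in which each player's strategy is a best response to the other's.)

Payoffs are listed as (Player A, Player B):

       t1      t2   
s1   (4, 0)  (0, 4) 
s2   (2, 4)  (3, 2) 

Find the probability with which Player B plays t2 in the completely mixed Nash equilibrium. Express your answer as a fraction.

Let y be the probability that Player B plays t1. In a completely mixed equilibrium, Player A must be indifferent between s1 and s2.
Player A's expected payoff from s1 is 4y; from s2 it is 2y + 3(1−y).
Setting these equal: 4y = −y + 3, so y = 3/5.
Therefore Player B plays t2 with probability 1 − 3/5 = 2/5.

2/5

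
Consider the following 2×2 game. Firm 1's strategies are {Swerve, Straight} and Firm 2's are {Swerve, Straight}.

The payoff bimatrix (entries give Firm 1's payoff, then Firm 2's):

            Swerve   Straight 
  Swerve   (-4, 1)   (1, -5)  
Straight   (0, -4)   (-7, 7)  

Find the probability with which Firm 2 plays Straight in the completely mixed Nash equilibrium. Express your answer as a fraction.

Let q be the probability that Firm 2 plays Swerve. In a completely mixed equilibrium, Firm 1 must be indifferent between Swerve and Straight.
Firm 1's expected payoff from Swerve is −4q + (1−q); from Straight it is −7(1−q).
Setting these equal: −5q + 1 = 7q − 7, so q = 2/3.
Therefore Firm 2 plays Straight with probability 1 − 2/3 = 1/3.

1/3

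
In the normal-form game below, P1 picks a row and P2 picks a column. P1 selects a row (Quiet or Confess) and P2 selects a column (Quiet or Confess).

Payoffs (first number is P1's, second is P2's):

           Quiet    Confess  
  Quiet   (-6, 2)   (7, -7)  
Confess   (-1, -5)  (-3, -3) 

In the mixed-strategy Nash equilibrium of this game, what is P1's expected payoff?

-5/3

First find y, the probability P2 plays Quiet, from P1's indifference between Quiet and Confess: −6y + 7(1−y) = −y − 3(1−y), giving y = 2/3.
Since P1 is indifferent in equilibrium, P1's expected payoff equals the payoff from either row against (2/3, 1/3). Using Quiet: −6(2/3) + 7(1/3) = -5/3.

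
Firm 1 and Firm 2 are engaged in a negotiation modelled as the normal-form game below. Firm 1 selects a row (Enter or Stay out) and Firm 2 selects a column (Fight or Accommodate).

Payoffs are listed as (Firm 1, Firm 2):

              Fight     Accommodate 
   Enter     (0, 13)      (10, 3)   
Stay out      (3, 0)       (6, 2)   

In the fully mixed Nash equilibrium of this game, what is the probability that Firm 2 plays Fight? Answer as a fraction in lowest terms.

4/7

Let q be the probability that Firm 2 plays Fight. In a completely mixed equilibrium, Firm 1 must be indifferent between Enter and Stay out.
Firm 1's expected payoff from Enter is 10(1−q); from Stay out it is 3q + 6(1−q).
Setting these equal: −10q + 10 = −3q + 6, so q = 4/7.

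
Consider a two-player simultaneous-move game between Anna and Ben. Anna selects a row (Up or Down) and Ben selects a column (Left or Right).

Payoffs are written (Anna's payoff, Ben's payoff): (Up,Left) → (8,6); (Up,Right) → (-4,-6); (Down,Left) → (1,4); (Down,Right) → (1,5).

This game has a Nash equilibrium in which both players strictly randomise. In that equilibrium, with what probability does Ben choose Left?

5/12

Let c be the probability that Ben plays Left. In a completely mixed equilibrium, Anna must be indifferent between Up and Down.
Anna's expected payoff from Up is 8c − 4(1−c); from Down it is c + (1−c).
Setting these equal: 12c − 4 = 1, so c = 5/12.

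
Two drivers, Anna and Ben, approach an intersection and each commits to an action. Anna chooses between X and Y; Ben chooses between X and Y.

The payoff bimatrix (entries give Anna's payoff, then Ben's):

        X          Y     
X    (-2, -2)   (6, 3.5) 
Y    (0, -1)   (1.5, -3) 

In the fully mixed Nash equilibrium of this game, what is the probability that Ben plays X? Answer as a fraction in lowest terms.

9/13

Let y be the probability that Ben plays X. In a completely mixed equilibrium, Anna must be indifferent between X and Y.
Anna's expected payoff from X is −2y + 6(1−y); from Y it is 1.5(1−y).
Setting these equal: −8y + 6 = −1.5y + 1.5, so y = 9/13.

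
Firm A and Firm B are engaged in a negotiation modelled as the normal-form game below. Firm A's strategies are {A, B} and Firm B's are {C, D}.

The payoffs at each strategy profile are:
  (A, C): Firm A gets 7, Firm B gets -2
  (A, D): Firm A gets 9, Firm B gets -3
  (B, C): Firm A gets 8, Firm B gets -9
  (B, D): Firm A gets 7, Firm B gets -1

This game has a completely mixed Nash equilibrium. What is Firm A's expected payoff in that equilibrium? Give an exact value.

23/3

First find q, the probability Firm B plays C, from Firm A's indifference between A and B: 7q + 9(1−q) = 8q + 7(1−q), giving q = 2/3.
Since Firm A is indifferent in equilibrium, Firm A's expected payoff equals the payoff from either row against (2/3, 1/3). Using A: 7(2/3) + 9(1/3) = 23/3.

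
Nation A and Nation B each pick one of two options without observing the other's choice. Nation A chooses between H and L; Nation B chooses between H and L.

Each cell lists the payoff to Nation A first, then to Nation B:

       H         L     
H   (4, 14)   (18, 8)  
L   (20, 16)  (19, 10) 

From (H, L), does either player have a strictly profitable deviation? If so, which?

Nation A at (H, L) earns 18; deviating to L yields 19 — a strict improvement.
Nation B earns 8; deviating to H yields 14 — a strict improvement.
Both Nation A and Nation B have strictly profitable deviations.

Both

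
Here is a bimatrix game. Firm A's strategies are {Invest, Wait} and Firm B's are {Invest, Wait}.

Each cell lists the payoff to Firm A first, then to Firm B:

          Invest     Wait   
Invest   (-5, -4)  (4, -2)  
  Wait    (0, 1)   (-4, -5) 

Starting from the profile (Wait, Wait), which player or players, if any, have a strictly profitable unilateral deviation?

Both

Firm A at (Wait, Wait) earns -4; deviating to Invest yields 4 — a strict improvement.
Firm B earns -5; deviating to Invest yields 1 — a strict improvement.
Both Firm A and Firm B have strictly profitable deviations.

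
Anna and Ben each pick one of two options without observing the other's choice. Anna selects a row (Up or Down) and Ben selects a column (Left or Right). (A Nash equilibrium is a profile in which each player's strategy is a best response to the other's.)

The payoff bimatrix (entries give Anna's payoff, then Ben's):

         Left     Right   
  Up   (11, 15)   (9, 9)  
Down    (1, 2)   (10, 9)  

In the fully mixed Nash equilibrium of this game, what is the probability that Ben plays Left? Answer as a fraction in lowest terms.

Let q be the probability that Ben plays Left. In a completely mixed equilibrium, Anna must be indifferent between Up and Down.
Anna's expected payoff from Up is 11q + 9(1−q); from Down it is q + 10(1−q).
Setting these equal: 2q + 9 = −9q + 10, so q = 1/11.

1/11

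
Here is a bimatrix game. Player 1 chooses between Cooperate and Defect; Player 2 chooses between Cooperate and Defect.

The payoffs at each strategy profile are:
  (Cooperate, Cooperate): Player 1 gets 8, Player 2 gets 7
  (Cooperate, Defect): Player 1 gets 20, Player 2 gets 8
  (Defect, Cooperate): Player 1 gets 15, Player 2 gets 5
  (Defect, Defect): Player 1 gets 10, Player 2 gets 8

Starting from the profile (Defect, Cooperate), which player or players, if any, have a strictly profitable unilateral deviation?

Player 2

Player 1 at (Defect, Cooperate) earns 15; deviating to Cooperate yields 8 — not better.
Player 2 earns 5; deviating to Defect yields 8 — a strict improvement.
Only Player 2 has a strictly profitable deviation.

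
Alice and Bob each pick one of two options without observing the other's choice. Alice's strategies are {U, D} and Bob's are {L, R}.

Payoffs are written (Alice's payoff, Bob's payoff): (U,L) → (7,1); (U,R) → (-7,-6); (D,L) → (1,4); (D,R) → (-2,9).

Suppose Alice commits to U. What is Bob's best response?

L

Against U, Bob earns 1 from L and -6 from R.
So L is the best response.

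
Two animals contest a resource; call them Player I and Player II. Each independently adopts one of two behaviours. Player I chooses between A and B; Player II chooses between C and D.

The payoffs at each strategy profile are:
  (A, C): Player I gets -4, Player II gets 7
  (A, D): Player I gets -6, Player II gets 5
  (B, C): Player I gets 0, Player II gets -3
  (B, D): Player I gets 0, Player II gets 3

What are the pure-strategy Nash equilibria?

(B, D)

(A, C): Player I prefers B (0 > -4) — not an equilibrium.
(A, D): Player I prefers B (0 > -6); Player II prefers C (7 > 5) — not an equilibrium.
(B, C): Player II prefers D (3 > -3) — not an equilibrium.
(B, D): Player I gets 0 ≥ -6 from A, and Player II gets 3 ≥ -3 from C — Nash equilibrium.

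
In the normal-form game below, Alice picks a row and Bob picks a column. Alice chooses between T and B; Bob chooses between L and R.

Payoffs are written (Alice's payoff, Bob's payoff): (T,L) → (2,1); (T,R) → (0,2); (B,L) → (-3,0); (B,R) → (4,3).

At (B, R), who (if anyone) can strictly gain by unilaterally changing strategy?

Alice at (B, R) earns 4; deviating to T yields 0 — not better.
Bob earns 3; deviating to L yields 0 — not better.
Neither player can strictly improve; the profile is a Nash equilibrium.

Neither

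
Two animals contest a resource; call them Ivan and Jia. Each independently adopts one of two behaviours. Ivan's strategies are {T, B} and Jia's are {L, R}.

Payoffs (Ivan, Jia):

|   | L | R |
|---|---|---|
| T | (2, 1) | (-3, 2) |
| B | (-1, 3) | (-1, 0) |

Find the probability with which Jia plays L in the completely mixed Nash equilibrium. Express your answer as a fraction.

2/5

Let c be the probability that Jia plays L. In a completely mixed equilibrium, Ivan must be indifferent between T and B.
Ivan's expected payoff from T is 2c − 3(1−c); from B it is −c − (1−c).
Setting these equal: 5c − 3 = -1, so c = 2/5.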